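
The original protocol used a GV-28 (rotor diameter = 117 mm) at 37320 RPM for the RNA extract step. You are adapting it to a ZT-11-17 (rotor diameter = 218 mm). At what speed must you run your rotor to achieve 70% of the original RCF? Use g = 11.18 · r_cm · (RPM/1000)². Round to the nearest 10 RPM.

Original rotor: r = 117 mm / 2 = 58.5 mm = 5.85 cm
RCF_original = 11.18 × 5.85 × (37.32)² = 11.18 × 5.85 × 1,392.7824 ≈ 91,092.1 × g
Target RCF = 0.7 × 91,092.1 ≈ 63,764.5 × g
Your rotor: r = 218 mm / 2 = 109 mm = 10.9 cm
63,764.5 = 11.18 × 10.9 × (N/1000)²
(N/1000)² = 63,764.5 / 121.862 = 523.2517
N = 1000 × √523.2517 ≈ 22,874.7

22870 RPM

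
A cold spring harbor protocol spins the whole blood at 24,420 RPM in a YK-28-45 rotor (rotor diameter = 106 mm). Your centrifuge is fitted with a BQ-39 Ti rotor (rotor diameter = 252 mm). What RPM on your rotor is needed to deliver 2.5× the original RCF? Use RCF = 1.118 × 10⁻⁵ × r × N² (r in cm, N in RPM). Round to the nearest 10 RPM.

Original rotor: r = 106 mm / 2 = 53 mm = 5.3 cm
RCF_original = 1.118 × 10⁻⁵ × 5.3 × (24420)² = 1.118 × 10⁻⁵ × 5.3 × 596,336,400 ≈ 35,335.3 × g
Target RCF = 2.5 × 35,335.3 ≈ 88,338.2 × g
Your rotor: r = 252 mm / 2 = 126 mm = 12.6 cm
88,338.2 = 1.118 × 10⁻⁵ × 12.6 × N²
N² = 88,338.2 / (14.0868 × 10⁻⁵) = 627,099,128
N ≈ √627,099,128 ≈ 25,041.9

≈ 25040 RPM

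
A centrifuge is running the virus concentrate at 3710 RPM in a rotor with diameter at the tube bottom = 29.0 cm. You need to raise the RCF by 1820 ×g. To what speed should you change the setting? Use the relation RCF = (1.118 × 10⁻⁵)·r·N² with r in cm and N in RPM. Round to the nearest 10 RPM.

r = 29.0 / 2 = 14.5 cm
Current RCF = 1.118 × 10⁻⁵ × 14.5 × (3710)² = 1.118 × 10⁻⁵ × 14.5 × 13,764,100 ≈ 2,231.3 × g
Target RCF = 2,231.3 + 1,820 = 4,051.3 × g
N² = 4,051.3 / (16.211 × 10⁻⁵) = 24,991,055
N ≈ √24,991,055 ≈ 4,999.1

N₂ ≈ 5000 RPM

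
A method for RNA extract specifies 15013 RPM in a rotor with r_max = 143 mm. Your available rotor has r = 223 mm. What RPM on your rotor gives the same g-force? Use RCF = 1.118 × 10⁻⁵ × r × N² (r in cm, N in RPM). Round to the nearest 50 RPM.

≈ 12000 RPM

Original rotor: r = 143 mm = 14.3 cm
RCF = 1.118 × 10⁻⁵ × r × N²
RCF_original = 1.118 × 10⁻⁵ × 14.3 × (15013)² = 1.118 × 10⁻⁵ × 14.3 × 225,390,169 ≈ 36,034 × g
Your rotor: r = 223 mm = 22.3 cm
36,034 = 1.118 × 10⁻⁵ × 22.3 × N²
N² = 36,034 / (24.9314 × 10⁻⁵) = 144,532,597
N ≈ √144,532,597 ≈ 12,022.2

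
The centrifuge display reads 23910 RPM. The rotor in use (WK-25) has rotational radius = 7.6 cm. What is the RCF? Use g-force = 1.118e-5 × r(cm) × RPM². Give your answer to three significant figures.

48600 g

RCF = 1.118 × 10⁻⁵ × 7.6 × (23910)² = 1.118 × 10⁻⁵ × 7.6 × 571,688,100 ≈ 48,575.2 × g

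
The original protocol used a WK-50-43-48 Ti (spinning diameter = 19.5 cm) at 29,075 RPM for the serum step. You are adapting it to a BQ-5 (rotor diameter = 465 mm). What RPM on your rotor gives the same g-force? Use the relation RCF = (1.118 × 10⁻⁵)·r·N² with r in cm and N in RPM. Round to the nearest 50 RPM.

≈ 18850 RPM

Original rotor: r = 19.5 / 2 = 9.75 cm
RCF_original = 1.118 × 10⁻⁵ × 9.75 × (29075)² = 1.118 × 10⁻⁵ × 9.75 × 845,355,625 ≈ 92,148 × g
Your rotor: r = 465 mm / 2 = 232.5 mm = 23.25 cm
92,148 = 1.118 × 10⁻⁵ × 23.25 × N²
N² = 92,148 / (25.9935 × 10⁻⁵) = 354,504,011
N ≈ √354,504,011 ≈ 18,828.3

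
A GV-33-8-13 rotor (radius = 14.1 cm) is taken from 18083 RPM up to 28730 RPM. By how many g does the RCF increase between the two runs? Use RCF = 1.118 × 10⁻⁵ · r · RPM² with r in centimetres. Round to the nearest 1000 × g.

RCF₁ = 1.118 × 10⁻⁵ × 14.1 × (18083)² = 1.118 × 10⁻⁵ × 14.1 × 326,994,889 ≈ 51,546.8 × g
RCF₂ = 1.118 × 10⁻⁵ × 14.1 × (28730)² = 1.118 × 10⁻⁵ × 14.1 × 825,412,900 ≈ 130,116.4 × g
Increase = 130,116.4 − 51,546.8 = 78,569.6

≈ 79000 g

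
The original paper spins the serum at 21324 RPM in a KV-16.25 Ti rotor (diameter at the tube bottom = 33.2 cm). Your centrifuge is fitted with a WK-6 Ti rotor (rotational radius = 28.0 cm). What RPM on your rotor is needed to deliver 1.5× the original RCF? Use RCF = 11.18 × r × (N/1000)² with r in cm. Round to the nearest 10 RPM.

Original rotor: r = 33.2 / 2 = 16.6 cm
RCF = 11.18 × r × (N/1000)²
RCF_original = 11.18 × 16.6 × (21.324)² = 11.18 × 16.6 × 454.712976 ≈ 84,389.3 × g
Target RCF = 1.5 × 84,389.3 ≈ 126,584 × g
126,584 = 11.18 × 28 × (N/1000)²
(N/1000)² = 126,584 / 313.04 = 404.37
N = 1000 × √404.37 ≈ 20,109.0

20110 RPM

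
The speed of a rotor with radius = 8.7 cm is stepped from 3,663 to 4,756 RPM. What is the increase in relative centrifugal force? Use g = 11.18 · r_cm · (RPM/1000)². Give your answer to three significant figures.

895 ×g

RCF₁ = 11.18 × 8.7 × (3.663)² = 11.18 × 8.7 × 13.417569 ≈ 1,305.1 × g
RCF₂ = 11.18 × 8.7 × (4.756)² = 11.18 × 8.7 × 22.619536 ≈ 2,200.1 × g
Increase = 2,200.1 − 1,305.1 = 895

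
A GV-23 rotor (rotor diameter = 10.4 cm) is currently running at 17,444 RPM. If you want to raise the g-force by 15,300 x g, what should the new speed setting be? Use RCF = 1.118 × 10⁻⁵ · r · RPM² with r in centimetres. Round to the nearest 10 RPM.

r = 10.4 / 2 = 5.2 cm
Current RCF = 1.118 × 10⁻⁵ × 5.2 × (17444)² = 1.118 × 10⁻⁵ × 5.2 × 304,293,136 ≈ 17,690.4 × g
Target RCF = 17,690.4 + 15,300 = 32,990.4 × g
N² = 32,990.4 / (5.8136 × 10⁻⁵) = 567,469,382
N ≈ √567,469,382 ≈ 23,821.6

23820 RPM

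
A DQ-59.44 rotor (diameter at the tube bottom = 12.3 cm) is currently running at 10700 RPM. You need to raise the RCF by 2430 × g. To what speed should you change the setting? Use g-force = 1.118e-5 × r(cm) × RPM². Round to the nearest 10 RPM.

N₂ ≈ 12240 RPM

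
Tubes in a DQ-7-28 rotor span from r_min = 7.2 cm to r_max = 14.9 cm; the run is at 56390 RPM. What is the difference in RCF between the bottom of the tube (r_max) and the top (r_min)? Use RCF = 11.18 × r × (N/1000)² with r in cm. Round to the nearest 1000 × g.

RCF_max = 11.18 × 14.9 × (56.39)² = 11.18 × 14.9 × 3,179.8321 ≈ 529,702.8 × g
RCF_min = 11.18 × 7.2 × (56.39)² = 11.18 × 7.2 × 3,179.8321 ≈ 255,963.8 × g
ΔRCF = 529,702.8 − 255,963.8 = 273,739

274000 g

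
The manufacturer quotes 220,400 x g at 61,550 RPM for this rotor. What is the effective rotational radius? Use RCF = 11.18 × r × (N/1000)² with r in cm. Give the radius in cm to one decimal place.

r ≈ 5.2 cm

220400 = 11.18 × r × (61.55)²
r = 220400 / (11.18 × 3788.4025) = 220400 / 42354.34 ≈ 5.204 cm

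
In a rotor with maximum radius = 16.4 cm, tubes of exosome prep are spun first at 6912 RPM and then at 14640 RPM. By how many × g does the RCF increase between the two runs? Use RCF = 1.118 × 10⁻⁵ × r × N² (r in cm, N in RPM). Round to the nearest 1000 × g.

31000 × g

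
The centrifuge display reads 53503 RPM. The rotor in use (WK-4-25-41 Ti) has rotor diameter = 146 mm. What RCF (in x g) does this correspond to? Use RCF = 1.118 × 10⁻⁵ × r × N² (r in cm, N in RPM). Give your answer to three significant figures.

r = 146 mm / 2 = 73 mm = 7.3 cm
RCF = 1.118 × 10⁻⁵ × r × N²
RCF = 1.118 × 10⁻⁵ × 7.3 × (53503)² = 1.118 × 10⁻⁵ × 7.3 × 2,862,571,009 ≈ 233,625.9 × g

234000 x g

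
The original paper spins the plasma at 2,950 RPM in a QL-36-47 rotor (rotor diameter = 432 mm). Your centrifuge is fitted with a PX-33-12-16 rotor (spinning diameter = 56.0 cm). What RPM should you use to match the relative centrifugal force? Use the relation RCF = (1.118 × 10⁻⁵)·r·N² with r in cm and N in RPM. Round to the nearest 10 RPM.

2590 RPM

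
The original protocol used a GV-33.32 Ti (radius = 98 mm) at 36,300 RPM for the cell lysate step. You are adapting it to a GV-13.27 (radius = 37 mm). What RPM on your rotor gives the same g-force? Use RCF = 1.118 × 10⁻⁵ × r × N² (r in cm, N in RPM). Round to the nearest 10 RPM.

Original rotor: r = 98 mm = 9.8 cm
RCF_original = 1.118 × 10⁻⁵ × 9.8 × (36300)² = 1.118 × 10⁻⁵ × 9.8 × 1,317,690,000 ≈ 144,371.4 × g
Your rotor: r = 37 mm = 3.7 cm
144,371.4 = 1.118 × 10⁻⁵ × 3.7 × N²
N² = 144,371.4 / (4.1366 × 10⁻⁵) = 3,490,098,148
N ≈ √3,490,098,148 ≈ 59,077.1

59080 RPM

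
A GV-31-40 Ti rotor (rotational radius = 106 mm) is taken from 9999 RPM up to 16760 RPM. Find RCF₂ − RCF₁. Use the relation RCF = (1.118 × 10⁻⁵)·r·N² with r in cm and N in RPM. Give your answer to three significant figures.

≈ 21400 ×g

r = 106 mm = 10.6 cm
RCF₁ = 1.118 × 10⁻⁵ × 10.6 × (9999)² = 1.118 × 10⁻⁵ × 10.6 × 99,980,001 ≈ 11,848.4 × g
RCF₂ = 1.118 × 10⁻⁵ × 10.6 × (16760)² = 1.118 × 10⁻⁵ × 10.6 × 280,897,600 ≈ 33,288.6 × g
Increase = 33,288.6 − 11,848.4 = 21,440.2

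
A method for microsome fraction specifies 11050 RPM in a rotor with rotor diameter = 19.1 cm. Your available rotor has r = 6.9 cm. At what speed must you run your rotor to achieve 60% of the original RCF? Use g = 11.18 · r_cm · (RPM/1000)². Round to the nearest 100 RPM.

≈ 10100 RPM

Original rotor: r = 19.1 / 2 = 9.55 cm
RCF = 11.18 × r × (N/1000)²
RCF_original = 11.18 × 9.55 × (11.05)² = 11.18 × 9.55 × 122.1025 ≈ 13,036.8 × g
Target RCF = 0.6 × 13,036.8 ≈ 7,822.1 × g
7,822.1 = 11.18 × 6.9 × (N/1000)²
(N/1000)² = 7,822.1 / 77.142 = 101.3987
N = 1000 × √101.3987 ≈ 10,069.7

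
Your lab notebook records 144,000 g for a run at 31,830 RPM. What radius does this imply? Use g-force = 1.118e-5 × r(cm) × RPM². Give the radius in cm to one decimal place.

12.7 cm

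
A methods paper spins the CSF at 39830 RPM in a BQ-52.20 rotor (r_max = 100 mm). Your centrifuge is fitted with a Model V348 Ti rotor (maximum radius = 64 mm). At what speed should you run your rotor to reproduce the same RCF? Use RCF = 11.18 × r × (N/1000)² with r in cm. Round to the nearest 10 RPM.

≈ 49790 RPM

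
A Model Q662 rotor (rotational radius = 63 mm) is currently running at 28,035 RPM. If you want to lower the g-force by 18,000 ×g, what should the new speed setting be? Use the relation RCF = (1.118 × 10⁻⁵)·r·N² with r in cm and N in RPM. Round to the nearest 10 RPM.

r = 63 mm = 6.3 cm
Current RCF = 1.118 × 10⁻⁵ × 6.3 × (28035)² = 1.118 × 10⁻⁵ × 6.3 × 785,961,225 ≈ 55,358.4 × g
Target RCF = 55,358.4 − 18,000 = 37,358.4 × g
N² = 37,358.4 / (7.0434 × 10⁻⁵) = 530,402,930
N ≈ √530,402,930 ≈ 23,030.5

23030 RPM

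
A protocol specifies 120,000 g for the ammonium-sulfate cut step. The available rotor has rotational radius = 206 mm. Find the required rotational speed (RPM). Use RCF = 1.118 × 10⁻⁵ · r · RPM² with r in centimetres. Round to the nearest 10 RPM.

r = 206 mm = 20.6 cm
RCF = 1.118 × 10⁻⁵ × r × N²
120,000 = 1.118 × 10⁻⁵ × 20.6 × N²
N² = 120,000 / (23.0308 × 10⁻⁵) = 521,041,388
N ≈ √521,041,388 ≈ 22,826.3

22830 RPM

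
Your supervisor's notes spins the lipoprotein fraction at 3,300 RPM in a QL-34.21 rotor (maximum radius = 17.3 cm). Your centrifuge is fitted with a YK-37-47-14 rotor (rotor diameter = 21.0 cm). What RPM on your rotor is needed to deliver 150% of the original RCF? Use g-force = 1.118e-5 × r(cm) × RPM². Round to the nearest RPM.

≈ 5188 RPM

RCF = 1.118 × 10⁻⁵ × r × N²
RCF_original = 1.118 × 10⁻⁵ × 17.3 × (3300)² = 1.118 × 10⁻⁵ × 17.3 × 10,890,000 ≈ 2,106.3 × g
Target RCF = 1.5 × 2,106.3 ≈ 3,159.5 × g
Your rotor: r = 21.0 / 2 = 10.5 cm
3,159.5 = 1.118 × 10⁻⁵ × 10.5 × N²
N² = 3,159.5 / (11.739 × 10⁻⁵) = 26,914,558
N ≈ √26,914,558 ≈ 5,187.9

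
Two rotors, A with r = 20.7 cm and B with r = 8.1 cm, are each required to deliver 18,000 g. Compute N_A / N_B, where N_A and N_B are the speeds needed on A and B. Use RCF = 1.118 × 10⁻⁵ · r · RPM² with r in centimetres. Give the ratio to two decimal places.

0.63

At fixed RCF, N ∝ 1/√r, so N_A/N_B = √(r_B/r_A) = √(8.1/20.7) = √0.391304 = 0.6255.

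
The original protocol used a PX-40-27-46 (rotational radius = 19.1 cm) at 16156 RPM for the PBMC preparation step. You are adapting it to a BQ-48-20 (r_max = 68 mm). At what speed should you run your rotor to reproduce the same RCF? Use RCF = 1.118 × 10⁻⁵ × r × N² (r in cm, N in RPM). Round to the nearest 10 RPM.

27080 RPM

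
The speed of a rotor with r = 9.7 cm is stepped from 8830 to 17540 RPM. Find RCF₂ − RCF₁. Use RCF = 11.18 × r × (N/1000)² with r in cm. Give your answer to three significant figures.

≈ 24900 × g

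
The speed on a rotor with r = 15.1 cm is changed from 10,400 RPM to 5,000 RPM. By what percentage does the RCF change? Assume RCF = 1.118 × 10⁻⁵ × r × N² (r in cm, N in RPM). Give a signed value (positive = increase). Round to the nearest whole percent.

-77%

RCF ∝ N², so the ratio is (5000/10400)² = (0.480769)² = 0.2311.
Change = 0.2311 − 1 = -0.7689 → -76.9%.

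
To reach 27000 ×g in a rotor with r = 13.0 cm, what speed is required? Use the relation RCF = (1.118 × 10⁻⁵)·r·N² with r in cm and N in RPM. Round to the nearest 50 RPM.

13650 RPM

RCF = 1.118 × 10⁻⁵ × r × N²
27,000 = 1.118 × 10⁻⁵ × 13 × N²
N² = 27,000 / (14.534 × 10⁻⁵) = 185,771,295
N ≈ √185,771,295 ≈ 13,629.8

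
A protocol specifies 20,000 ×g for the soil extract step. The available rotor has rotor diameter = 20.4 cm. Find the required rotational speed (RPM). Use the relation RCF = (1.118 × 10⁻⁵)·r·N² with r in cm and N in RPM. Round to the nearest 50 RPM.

r = 20.4 / 2 = 10.2 cm
20,000 = 1.118 × 10⁻⁵ × 10.2 × N²
N² = 20,000 / (11.4036 × 10⁻⁵) = 175,383,212
N ≈ √175,383,212 ≈ 13,243.2

≈ 13250 RPM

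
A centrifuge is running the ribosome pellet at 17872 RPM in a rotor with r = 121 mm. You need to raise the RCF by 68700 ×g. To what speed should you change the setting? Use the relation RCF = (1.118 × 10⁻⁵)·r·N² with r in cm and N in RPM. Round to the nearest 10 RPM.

r = 121 mm = 12.1 cm
Current RCF = 1.118 × 10⁻⁵ × 12.1 × (17872)² = 1.118 × 10⁻⁵ × 12.1 × 319,408,384 ≈ 43,208.9 × g
Target RCF = 43,208.9 + 68,700 = 111,908.9 × g
N² = 111,908.9 / (13.5278 × 10⁻⁵) = 827,251,290
N ≈ √827,251,290 ≈ 28,762.0

28760 RPM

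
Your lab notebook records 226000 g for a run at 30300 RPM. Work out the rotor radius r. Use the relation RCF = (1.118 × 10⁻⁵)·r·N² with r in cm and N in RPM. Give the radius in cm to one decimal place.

22.0 cm

RCF = 1.118 × 10⁻⁵ × r × N²
226000 = 1.118 × 10⁻⁵ × r × (30300)²
r = 226000 / (1.118 × 10⁻⁵ × 918,090,000) = 226000 / 10264.25 ≈ 22.018 cm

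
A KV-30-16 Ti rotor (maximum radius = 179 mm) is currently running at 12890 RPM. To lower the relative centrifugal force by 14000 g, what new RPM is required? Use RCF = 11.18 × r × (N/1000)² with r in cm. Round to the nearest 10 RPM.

9810 RPM

r = 179 mm = 17.9 cm
Current RCF = 11.18 × 17.9 × (12.89)² = 11.18 × 17.9 × 166.1521 ≈ 33,250.7 × g
Target RCF = 33,250.7 − 14,000 = 19,250.7 × g
(N/1000)² = 19,250.7 / 200.122 = 96.19482
N = 1000 × √96.19482 ≈ 9,807.9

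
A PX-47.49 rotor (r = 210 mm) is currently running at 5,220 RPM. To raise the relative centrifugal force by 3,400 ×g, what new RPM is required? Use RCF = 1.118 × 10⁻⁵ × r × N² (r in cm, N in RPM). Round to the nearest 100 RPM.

r = 210 mm = 21.0 cm
Current RCF = 1.118 × 10⁻⁵ × 21 × (5220)² = 1.118 × 10⁻⁵ × 21 × 27,248,400 ≈ 6,397.4 × g
Target RCF = 6,397.4 + 3,400 = 9,797.4 × g
N² = 9,797.4 / (23.478 × 10⁻⁵) = 41,730,130
N ≈ √41,730,130 ≈ 6,459.9

≈ 6500 RPM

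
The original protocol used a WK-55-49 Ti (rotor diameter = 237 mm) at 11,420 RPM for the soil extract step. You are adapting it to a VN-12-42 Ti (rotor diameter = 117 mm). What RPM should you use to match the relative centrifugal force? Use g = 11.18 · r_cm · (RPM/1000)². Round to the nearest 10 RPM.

16250 RPM

Original rotor: r = 237 mm / 2 = 118.5 mm = 11.85 cm
RCF_original = 11.18 × 11.85 × (11.42)² = 11.18 × 11.85 × 130.4164 ≈ 17,278 × g
Your rotor: r = 117 mm / 2 = 58.5 mm = 5.85 cm
17,278 = 11.18 × 5.85 × (N/1000)²
(N/1000)² = 17,278 / 65.403 = 264.1775
N = 1000 × √264.1775 ≈ 16,253.5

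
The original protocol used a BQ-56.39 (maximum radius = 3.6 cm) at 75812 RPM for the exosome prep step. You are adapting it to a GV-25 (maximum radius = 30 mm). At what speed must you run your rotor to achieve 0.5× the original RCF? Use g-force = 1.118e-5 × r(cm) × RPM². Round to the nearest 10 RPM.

≈ 58720 RPM

RCF_original = 1.118 × 10⁻⁵ × 3.6 × (75812)² = 1.118 × 10⁻⁵ × 3.6 × 5,747,459,344 ≈ 231,323.7 × g
Target RCF = 0.5 × 231,323.7 ≈ 115,661.9 × g
Your rotor: r = 30 mm = 3.0 cm
115,661.9 = 1.118 × 10⁻⁵ × 3 × N²
N² = 115,661.9 / (3.354 × 10⁻⁵) = 3,448,476,446
N ≈ √3,448,476,446 ≈ 58,723.7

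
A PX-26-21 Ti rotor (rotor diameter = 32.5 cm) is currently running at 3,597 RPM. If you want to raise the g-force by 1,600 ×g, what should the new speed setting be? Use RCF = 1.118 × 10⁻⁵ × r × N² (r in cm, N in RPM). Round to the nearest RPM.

≈ 4663 RPM

r = 32.5 / 2 = 16.25 cm
Current RCF = 1.118 × 10⁻⁵ × 16.25 × (3597)² = 1.118 × 10⁻⁵ × 16.25 × 12,938,409 ≈ 2,350.6 × g
Target RCF = 2,350.6 + 1,600 = 3,950.6 × g
N² = 3,950.6 / (18.1675 × 10⁻⁵) = 21,745,425
N ≈ √21,745,425 ≈ 4,663.2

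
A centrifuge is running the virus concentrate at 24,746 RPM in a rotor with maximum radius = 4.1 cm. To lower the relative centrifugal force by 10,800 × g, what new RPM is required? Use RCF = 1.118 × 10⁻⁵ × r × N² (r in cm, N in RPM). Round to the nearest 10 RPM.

N₂ ≈ 19410 RPM

Current RCF = 1.118 × 10⁻⁵ × 4.1 × (24746)² = 1.118 × 10⁻⁵ × 4.1 × 612,364,516 ≈ 28,069.6 × g
Target RCF = 28,069.6 − 10,800 = 17,269.6 × g
N² = 17,269.6 / (4.5838 × 10⁻⁵) = 376,752,912
N ≈ √376,752,912 ≈ 19,410.1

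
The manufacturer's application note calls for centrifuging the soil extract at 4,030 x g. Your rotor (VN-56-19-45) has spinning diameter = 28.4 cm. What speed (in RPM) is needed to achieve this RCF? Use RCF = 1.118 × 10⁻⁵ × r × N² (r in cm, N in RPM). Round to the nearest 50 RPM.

r = 28.4 / 2 = 14.2 cm
RCF = 1.118 × 10⁻⁵ × r × N²
4,030 = 1.118 × 10⁻⁵ × 14.2 × N²
N² = 4,030 / (15.8756 × 10⁻⁵) = 25,384,867
N ≈ √25,384,867 ≈ 5,038.3

N ≈ 5050 RPM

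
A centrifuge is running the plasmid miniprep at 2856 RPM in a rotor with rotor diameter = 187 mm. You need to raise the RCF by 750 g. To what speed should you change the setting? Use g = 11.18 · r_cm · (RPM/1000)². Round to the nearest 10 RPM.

≈ 3920 RPM

r = 187 mm / 2 = 93.5 mm = 9.35 cm
Current RCF = 11.18 × 9.35 × (2.856)² = 11.18 × 9.35 × 8.156736 ≈ 852.6 × g
Target RCF = 852.6 + 750 = 1,602.6 × g
(N/1000)² = 1,602.6 / 104.533 = 15.33104
N = 1000 × √15.33104 ≈ 3,915.5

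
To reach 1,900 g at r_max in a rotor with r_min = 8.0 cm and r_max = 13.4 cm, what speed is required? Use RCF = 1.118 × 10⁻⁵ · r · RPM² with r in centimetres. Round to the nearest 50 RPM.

Use r_max = 13.4 cm.
1,900 = 1.118 × 10⁻⁵ × 13.4 × N²
N² = 1,900 / (14.9812 × 10⁻⁵) = 12,682,562
N ≈ √12,682,562 ≈ 3,561.3

N ≈ 3550 RPM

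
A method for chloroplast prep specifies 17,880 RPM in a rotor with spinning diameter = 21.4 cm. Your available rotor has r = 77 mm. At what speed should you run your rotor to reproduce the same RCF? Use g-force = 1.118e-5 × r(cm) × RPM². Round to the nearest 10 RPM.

≈ 21080 RPM

Original rotor: r = 21.4 / 2 = 10.7 cm
RCF_original = 1.118 × 10⁻⁵ × 10.7 × (17880)² = 1.118 × 10⁻⁵ × 10.7 × 319,694,400 ≈ 38,243.8 × g
Your rotor: r = 77 mm = 7.7 cm
38,243.8 = 1.118 × 10⁻⁵ × 7.7 × N²
N² = 38,243.8 / (8.6086 × 10⁻⁵) = 444,251,098
N ≈ √444,251,098 ≈ 21,077.3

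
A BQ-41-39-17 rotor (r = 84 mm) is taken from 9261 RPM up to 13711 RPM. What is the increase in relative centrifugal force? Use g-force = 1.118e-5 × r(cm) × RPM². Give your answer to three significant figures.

9600 × g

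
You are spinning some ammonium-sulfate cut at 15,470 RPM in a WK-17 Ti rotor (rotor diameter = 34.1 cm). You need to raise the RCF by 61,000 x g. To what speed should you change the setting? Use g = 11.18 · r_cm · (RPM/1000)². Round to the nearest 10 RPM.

≈ 23650 RPM

r = 34.1 / 2 = 17.05 cm
Current RCF = 11.18 × 17.05 × (15.47)² = 11.18 × 17.05 × 239.3209 ≈ 45,619.1 × g
Target RCF = 45,619.1 + 61,000 = 106,619.1 × g
(N/1000)² = 106,619.1 / 190.619 = 559.3309
N = 1000 × √559.3309 ≈ 23,650.2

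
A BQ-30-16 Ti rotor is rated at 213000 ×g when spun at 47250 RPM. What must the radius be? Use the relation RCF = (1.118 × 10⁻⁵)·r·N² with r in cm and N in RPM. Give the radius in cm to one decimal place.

8.5 cm

213000 = 1.118 × 10⁻⁵ × r × (47250)²
r = 213000 / (1.118 × 10⁻⁵ × 2,232,562,500) = 213000 / 24960.05 ≈ 8.534 cm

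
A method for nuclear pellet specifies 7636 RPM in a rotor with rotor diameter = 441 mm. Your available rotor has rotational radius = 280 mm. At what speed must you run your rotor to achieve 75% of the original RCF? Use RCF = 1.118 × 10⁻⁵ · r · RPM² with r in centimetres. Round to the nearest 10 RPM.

5870 RPM

Original rotor: r = 441 mm / 2 = 220.5 mm = 22.05 cm
RCF_original = 1.118 × 10⁻⁵ × 22.05 × (7636)² = 1.118 × 10⁻⁵ × 22.05 × 58,308,496 ≈ 14,374.2 × g
Target RCF = 0.75 × 14,374.2 ≈ 10,780.7 × g
Your rotor: r = 280 mm = 28.0 cm
10,780.7 = 1.118 × 10⁻⁵ × 28 × N²
N² = 10,780.7 / (31.304 × 10⁻⁵) = 34,438,730
N ≈ √34,438,730 ≈ 5,868.5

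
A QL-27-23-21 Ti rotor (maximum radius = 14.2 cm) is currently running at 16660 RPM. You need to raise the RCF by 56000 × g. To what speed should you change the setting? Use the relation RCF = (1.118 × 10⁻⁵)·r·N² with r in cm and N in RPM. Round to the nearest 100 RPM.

≈ 25100 RPM

Current RCF = 1.118 × 10⁻⁵ × 14.2 × (16660)² = 1.118 × 10⁻⁵ × 14.2 × 277,555,600 ≈ 44,063.6 × g
Target RCF = 44,063.6 + 56,000 = 100,063.6 × g
N² = 100,063.6 / (15.8756 × 10⁻⁵) = 630,298,067
N ≈ √630,298,067 ≈ 25,105.7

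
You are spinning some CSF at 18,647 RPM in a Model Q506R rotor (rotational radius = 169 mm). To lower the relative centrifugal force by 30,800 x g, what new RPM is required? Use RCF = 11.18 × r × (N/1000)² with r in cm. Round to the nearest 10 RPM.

r = 169 mm = 16.9 cm
Current RCF = 11.18 × 16.9 × (18.647)² = 11.18 × 16.9 × 347.710609 ≈ 65,697.1 × g
Target RCF = 65,697.1 − 30,800 = 34,897.1 × g
(N/1000)² = 34,897.1 / 188.942 = 184.6974
N = 1000 × √184.6974 ≈ 13,590.3

13590 RPM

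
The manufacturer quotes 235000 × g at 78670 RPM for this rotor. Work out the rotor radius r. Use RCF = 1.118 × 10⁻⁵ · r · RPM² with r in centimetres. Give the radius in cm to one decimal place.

235000 = 1.118 × 10⁻⁵ × r × (78670)²
r = 235000 / (1.118 × 10⁻⁵ × 6,188,968,900) = 235000 / 69192.67 ≈ 3.396 cm

r ≈ 3.4 cm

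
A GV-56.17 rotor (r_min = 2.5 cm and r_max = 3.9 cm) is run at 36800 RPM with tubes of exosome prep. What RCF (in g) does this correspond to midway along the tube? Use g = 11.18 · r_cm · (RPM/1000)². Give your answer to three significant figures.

48400 g

r_avg = (2.5 + 3.9) / 2 = 3.2 cm
RCF = 11.18 × 3.2 × (36.8)² = 11.18 × 3.2 × 1,354.24 ≈ 48,449.3 × g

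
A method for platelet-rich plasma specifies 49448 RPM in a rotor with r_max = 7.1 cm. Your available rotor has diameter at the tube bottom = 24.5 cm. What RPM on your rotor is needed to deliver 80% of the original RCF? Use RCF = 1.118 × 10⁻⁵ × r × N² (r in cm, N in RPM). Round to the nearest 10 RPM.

RCF_original = 1.118 × 10⁻⁵ × 7.1 × (49448)² = 1.118 × 10⁻⁵ × 7.1 × 2,445,104,704 ≈ 194,087.5 × g
Target RCF = 0.8 × 194,087.5 ≈ 155,270 × g
Your rotor: r = 24.5 / 2 = 12.25 cm
155,270 = 1.118 × 10⁻⁵ × 12.25 × N²
N² = 155,270 / (13.6955 × 10⁻⁵) = 1,133,730,057
N ≈ √1,133,730,057 ≈ 33,670.9

≈ 33670 RPM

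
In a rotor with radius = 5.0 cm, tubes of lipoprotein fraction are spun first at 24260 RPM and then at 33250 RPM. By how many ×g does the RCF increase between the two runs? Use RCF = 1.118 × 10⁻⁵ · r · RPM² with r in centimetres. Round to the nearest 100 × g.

28900 ×g

RCF₁ = 1.118 × 10⁻⁵ × 5 × (24260)² = 1.118 × 10⁻⁵ × 5 × 588,547,600 ≈ 32,899.8 × g
RCF₂ = 1.118 × 10⁻⁵ × 5 × (33250)² = 1.118 × 10⁻⁵ × 5 × 1,105,562,500 ≈ 61,800.9 × g
Increase = 61,800.9 − 32,899.8 = 28,901.1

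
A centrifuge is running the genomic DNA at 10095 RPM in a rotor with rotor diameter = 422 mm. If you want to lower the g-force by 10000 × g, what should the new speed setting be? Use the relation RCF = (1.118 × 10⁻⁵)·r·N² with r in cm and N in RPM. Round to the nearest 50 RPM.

≈ 7700 RPM

r = 422 mm / 2 = 211 mm = 21.1 cm
Current RCF = 1.118 × 10⁻⁵ × 21.1 × (10095)² = 1.118 × 10⁻⁵ × 21.1 × 101,909,025 ≈ 24,040.1 × g
Target RCF = 24,040.1 − 10,000 = 14,040.1 × g
N² = 14,040.1 / (23.5898 × 10⁻⁵) = 59,517,673
N ≈ √59,517,673 ≈ 7,714.8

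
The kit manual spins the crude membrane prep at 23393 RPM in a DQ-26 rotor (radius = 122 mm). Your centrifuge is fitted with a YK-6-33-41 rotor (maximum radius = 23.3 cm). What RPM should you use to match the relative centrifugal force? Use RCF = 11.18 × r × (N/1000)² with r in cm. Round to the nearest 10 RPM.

Original rotor: r = 122 mm = 12.2 cm
RCF_original = 11.18 × 12.2 × (23.393)² = 11.18 × 12.2 × 547.232449 ≈ 74,640.3 × g
74,640.3 = 11.18 × 23.3 × (N/1000)²
(N/1000)² = 74,640.3 / 260.494 = 286.5337
N = 1000 × √286.5337 ≈ 16,927.3

≈ 16930 RPM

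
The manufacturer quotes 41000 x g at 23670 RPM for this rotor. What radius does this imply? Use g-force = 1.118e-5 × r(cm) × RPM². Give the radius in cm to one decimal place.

41000 = 1.118 × 10⁻⁵ × r × (23670)²
r = 41000 / (1.118 × 10⁻⁵ × 560,268,900) = 41000 / 6263.806 ≈ 6.546 cm

6.5 cm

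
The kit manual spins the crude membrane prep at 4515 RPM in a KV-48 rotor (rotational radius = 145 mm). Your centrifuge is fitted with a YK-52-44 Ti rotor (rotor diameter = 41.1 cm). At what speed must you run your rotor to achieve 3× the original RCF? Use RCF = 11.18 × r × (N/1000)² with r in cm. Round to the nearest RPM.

6569 RPM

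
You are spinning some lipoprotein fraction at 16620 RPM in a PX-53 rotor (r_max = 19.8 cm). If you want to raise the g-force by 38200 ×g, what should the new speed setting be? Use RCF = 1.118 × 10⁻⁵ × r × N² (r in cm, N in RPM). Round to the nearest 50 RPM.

Current RCF = 1.118 × 10⁻⁵ × 19.8 × (16620)² = 1.118 × 10⁻⁵ × 19.8 × 276,224,400 ≈ 61,146.1 × g
Target RCF = 61,146.1 + 38,200 = 99,346.1 × g
N² = 99,346.1 / (22.1364 × 10⁻⁵) = 448,790,680
N ≈ √448,790,680 ≈ 21,184.7

21200 RPM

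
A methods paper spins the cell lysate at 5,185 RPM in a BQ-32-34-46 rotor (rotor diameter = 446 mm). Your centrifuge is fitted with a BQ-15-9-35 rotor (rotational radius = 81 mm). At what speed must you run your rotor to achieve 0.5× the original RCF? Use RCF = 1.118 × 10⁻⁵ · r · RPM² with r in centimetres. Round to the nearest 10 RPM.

Original rotor: r = 446 mm / 2 = 223 mm = 22.3 cm
RCF_original = 1.118 × 10⁻⁵ × 22.3 × (5185)² = 1.118 × 10⁻⁵ × 22.3 × 26,884,225 ≈ 6,702.6 × g
Target RCF = 0.5 × 6,702.6 ≈ 3,351.3 × g
Your rotor: r = 81 mm = 8.1 cm
3,351.3 = 1.118 × 10⁻⁵ × 8.1 × N²
N² = 3,351.3 / (9.0558 × 10⁻⁵) = 37,007,222
N ≈ √37,007,222 ≈ 6,083.4

≈ 6080 RPM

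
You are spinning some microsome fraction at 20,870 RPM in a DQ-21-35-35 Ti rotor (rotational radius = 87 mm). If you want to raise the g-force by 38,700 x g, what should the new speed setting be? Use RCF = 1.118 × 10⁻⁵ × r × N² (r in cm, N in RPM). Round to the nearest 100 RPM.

28900 RPM

r = 87 mm = 8.7 cm
Current RCF = 1.118 × 10⁻⁵ × 8.7 × (20870)² = 1.118 × 10⁻⁵ × 8.7 × 435,556,900 ≈ 42,364.9 × g
Target RCF = 42,364.9 + 38,700 = 81,064.9 × g
N² = 81,064.9 / (9.7266 × 10⁻⁵) = 833,435,116
N ≈ √833,435,116 ≈ 28,869.3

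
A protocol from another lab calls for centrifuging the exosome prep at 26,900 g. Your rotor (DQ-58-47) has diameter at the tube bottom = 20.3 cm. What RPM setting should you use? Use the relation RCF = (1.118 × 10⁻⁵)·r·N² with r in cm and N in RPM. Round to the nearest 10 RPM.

15400 RPM

r = 20.3 / 2 = 10.15 cm
26,900 = 1.118 × 10⁻⁵ × 10.15 × N²
N² = 26,900 / (11.3477 × 10⁻⁵) = 237,052,442
N ≈ √237,052,442 ≈ 15,396.5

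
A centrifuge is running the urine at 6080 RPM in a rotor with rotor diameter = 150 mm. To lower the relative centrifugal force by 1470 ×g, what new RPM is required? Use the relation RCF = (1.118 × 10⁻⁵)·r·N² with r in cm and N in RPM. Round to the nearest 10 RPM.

≈ 4410 RPM

r = 150 mm / 2 = 75 mm = 7.5 cm
Current RCF = 1.118 × 10⁻⁵ × 7.5 × (6080)² = 1.118 × 10⁻⁵ × 7.5 × 36,966,400 ≈ 3,099.6 × g
Target RCF = 3,099.6 − 1,470 = 1,629.6 × g
N² = 1,629.6 / (8.385 × 10⁻⁵) = 19,434,705
N ≈ √19,434,705 ≈ 4,408.5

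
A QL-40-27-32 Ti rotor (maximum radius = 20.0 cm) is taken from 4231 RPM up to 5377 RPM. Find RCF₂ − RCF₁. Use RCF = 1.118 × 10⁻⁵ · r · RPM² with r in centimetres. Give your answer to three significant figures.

≈ 2460 ×g

RCF₁ = 1.118 × 10⁻⁵ × 20 × (4231)² = 1.118 × 10⁻⁵ × 20 × 17,901,361 ≈ 4,002.7 × g
RCF₂ = 1.118 × 10⁻⁵ × 20 × (5377)² = 1.118 × 10⁻⁵ × 20 × 28,912,129 ≈ 6,464.8 × g
Increase = 6,464.8 − 4,002.7 = 2,462.1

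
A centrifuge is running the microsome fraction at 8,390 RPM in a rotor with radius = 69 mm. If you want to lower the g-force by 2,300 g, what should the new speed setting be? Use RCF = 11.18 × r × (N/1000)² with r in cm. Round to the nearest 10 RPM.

6370 RPM

r = 69 mm = 6.9 cm
Current RCF = 11.18 × 6.9 × (8.39)² = 11.18 × 6.9 × 70.3921 ≈ 5,430.2 × g
Target RCF = 5,430.2 − 2,300 = 3,130.2 × g
(N/1000)² = 3,130.2 / 77.142 = 40.57712
N = 1000 × √40.57712 ≈ 6,370.0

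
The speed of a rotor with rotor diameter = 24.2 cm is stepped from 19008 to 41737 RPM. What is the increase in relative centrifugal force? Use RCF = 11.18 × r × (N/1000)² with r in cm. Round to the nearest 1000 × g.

r = 24.2 / 2 = 12.1 cm
RCF₁ = 11.18 × 12.1 × (19.008)² = 11.18 × 12.1 × 361.304064 ≈ 48,876.5 × g
RCF₂ = 11.18 × 12.1 × (41.737)² = 11.18 × 12.1 × 1,741.977169 ≈ 235,651.2 × g
Increase = 235,651.2 − 48,876.5 = 186,774.7

≈ 187000 ×g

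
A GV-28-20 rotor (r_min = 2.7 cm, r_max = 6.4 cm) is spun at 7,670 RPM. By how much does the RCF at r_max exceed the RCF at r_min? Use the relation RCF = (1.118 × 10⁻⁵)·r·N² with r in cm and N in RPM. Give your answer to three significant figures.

ΔRCF ≈ 2430 × g

RCF_max = 1.118 × 10⁻⁵ × 6.4 × (7670)² = 1.118 × 10⁻⁵ × 6.4 × 58,828,900 ≈ 4,209.3 × g
RCF_min = 1.118 × 10⁻⁵ × 2.7 × (7670)² = 1.118 × 10⁻⁵ × 2.7 × 58,828,900 ≈ 1,775.8 × g
ΔRCF = 4,209.3 − 1,775.8 = 2,433.5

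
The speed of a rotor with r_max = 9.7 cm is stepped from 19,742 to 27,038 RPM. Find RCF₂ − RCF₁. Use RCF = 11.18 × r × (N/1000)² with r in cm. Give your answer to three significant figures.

37000 g

RCF₁ = 11.18 × 9.7 × (19.742)² = 11.18 × 9.7 × 389.746564 ≈ 42,266.5 × g
RCF₂ = 11.18 × 9.7 × (27.038)² = 11.18 × 9.7 × 731.053444 ≈ 79,279.8 × g
Increase = 79,279.8 − 42,266.5 = 37,013.3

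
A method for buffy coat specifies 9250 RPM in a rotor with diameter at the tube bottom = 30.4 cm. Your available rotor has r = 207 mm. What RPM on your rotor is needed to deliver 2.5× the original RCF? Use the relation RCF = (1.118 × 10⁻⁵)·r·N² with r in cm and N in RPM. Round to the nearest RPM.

Original rotor: r = 30.4 / 2 = 15.2 cm
RCF = 1.118 × 10⁻⁵ × r × N²
RCF_original = 1.118 × 10⁻⁵ × 15.2 × (9250)² = 1.118 × 10⁻⁵ × 15.2 × 85,562,500 ≈ 14,540.1 × g
Target RCF = 2.5 × 14,540.1 ≈ 36,350.2 × g
Your rotor: r = 207 mm = 20.7 cm
36,350.2 = 1.118 × 10⁻⁵ × 20.7 × N²
N² = 36,350.2 / (23.1426 × 10⁻⁵) = 157,070,511
N ≈ √157,070,511 ≈ 12,532.8

12533 RPM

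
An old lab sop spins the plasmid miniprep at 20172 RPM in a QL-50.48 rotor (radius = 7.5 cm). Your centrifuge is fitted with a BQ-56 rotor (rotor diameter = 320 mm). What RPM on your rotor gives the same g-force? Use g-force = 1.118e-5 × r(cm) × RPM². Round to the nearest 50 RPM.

RCF_original = 1.118 × 10⁻⁵ × 7.5 × (20172)² = 1.118 × 10⁻⁵ × 7.5 × 406,909,584 ≈ 34,119.4 × g
Your rotor: r = 320 mm / 2 = 160 mm = 16 cm
34,119.4 = 1.118 × 10⁻⁵ × 16 × N²
N² = 34,119.4 / (17.888 × 10⁻⁵) = 190,739,043
N ≈ √190,739,043 ≈ 13,810.8

≈ 13800 RPM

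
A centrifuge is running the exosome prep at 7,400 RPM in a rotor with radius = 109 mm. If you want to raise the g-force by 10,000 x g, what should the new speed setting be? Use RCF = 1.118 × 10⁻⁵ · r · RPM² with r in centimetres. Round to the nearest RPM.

r = 109 mm = 10.9 cm
Current RCF = 1.118 × 10⁻⁵ × 10.9 × (7400)² = 1.118 × 10⁻⁵ × 10.9 × 54,760,000 ≈ 6,673.2 × g
Target RCF = 6,673.2 + 10,000 = 16,673.2 × g
N² = 16,673.2 / (12.1862 × 10⁻⁵) = 136,820,338
N ≈ √136,820,338 ≈ 11,697.0

11697 RPM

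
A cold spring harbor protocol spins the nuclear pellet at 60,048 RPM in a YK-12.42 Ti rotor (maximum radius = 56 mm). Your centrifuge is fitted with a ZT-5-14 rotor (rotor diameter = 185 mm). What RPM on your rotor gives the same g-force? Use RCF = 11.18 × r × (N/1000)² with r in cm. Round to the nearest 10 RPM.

≈ 46720 RPM

Original rotor: r = 56 mm = 5.6 cm
RCF = 11.18 × r × (N/1000)²
RCF_original = 11.18 × 5.6 × (60.048)² = 11.18 × 5.6 × 3,605.762304 ≈ 225,749.6 × g
Your rotor: r = 185 mm / 2 = 92.5 mm = 9.25 cm
225,749.6 = 11.18 × 9.25 × (N/1000)²
(N/1000)² = 225,749.6 / 103.415 = 2182.948
N = 1000 × √2182.948 ≈ 46,722.0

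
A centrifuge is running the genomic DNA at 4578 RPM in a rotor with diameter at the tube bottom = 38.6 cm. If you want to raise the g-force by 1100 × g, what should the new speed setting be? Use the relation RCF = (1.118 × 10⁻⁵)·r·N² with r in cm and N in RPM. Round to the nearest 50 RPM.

r = 38.6 / 2 = 19.3 cm
Current RCF = 1.118 × 10⁻⁵ × 19.3 × (4578)² = 1.118 × 10⁻⁵ × 19.3 × 20,958,084 ≈ 4,522.2 × g
Target RCF = 4,522.2 + 1,100 = 5,622.2 × g
N² = 5,622.2 / (21.5774 × 10⁻⁵) = 26,055,966
N ≈ √26,055,966 ≈ 5,104.5

≈ 5100 RPM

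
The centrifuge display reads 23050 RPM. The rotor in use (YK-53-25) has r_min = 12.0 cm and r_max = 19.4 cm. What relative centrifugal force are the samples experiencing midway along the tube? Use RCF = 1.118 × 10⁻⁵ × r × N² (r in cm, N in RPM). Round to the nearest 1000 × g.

RCF ≈ 93000 x g

r_avg = (12.0 + 19.4) / 2 = 15.7 cm
RCF = 1.118 × 10⁻⁵ × 15.7 × (23050)² = 1.118 × 10⁻⁵ × 15.7 × 531,302,500 ≈ 93,257.4 × g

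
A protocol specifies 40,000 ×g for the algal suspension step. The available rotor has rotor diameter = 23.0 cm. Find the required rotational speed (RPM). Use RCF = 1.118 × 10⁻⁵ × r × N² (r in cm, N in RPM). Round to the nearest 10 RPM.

17640 RPM

r = 23.0 / 2 = 11.5 cm
40,000 = 1.118 × 10⁻⁵ × 11.5 × N²
N² = 40,000 / (12.857 × 10⁻⁵) = 311,114,568
N ≈ √311,114,568 ≈ 17,638.4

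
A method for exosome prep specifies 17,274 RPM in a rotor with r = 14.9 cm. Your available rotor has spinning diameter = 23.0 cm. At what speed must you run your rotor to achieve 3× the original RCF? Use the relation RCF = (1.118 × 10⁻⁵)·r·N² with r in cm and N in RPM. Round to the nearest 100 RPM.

RCF_original = 1.118 × 10⁻⁵ × 14.9 × (17274)² = 1.118 × 10⁻⁵ × 14.9 × 298,391,076 ≈ 49,706.6 × g
Target RCF = 3 × 49,706.6 ≈ 149,119.8 × g
Your rotor: r = 23.0 / 2 = 11.5 cm
149,119.8 = 1.118 × 10⁻⁵ × 11.5 × N²
N² = 149,119.8 / (12.857 × 10⁻⁵) = 1,159,833,554
N ≈ √1,159,833,554 ≈ 34,056.3

≈ 34100 RPM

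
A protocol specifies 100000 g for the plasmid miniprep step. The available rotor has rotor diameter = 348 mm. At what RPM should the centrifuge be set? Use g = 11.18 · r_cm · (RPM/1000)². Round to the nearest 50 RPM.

r = 348 mm / 2 = 174 mm = 17.4 cm
100,000 = 11.18 × 17.4 × (N/1000)²
(N/1000)² = 100,000 / 194.532 = 514.0542
N = 1000 × √514.0542 ≈ 22,672.8

N ≈ 22650 RPM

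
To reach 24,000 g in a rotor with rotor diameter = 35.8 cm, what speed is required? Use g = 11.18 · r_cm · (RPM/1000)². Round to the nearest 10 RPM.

10950 RPM

r = 35.8 / 2 = 17.9 cm
RCF = 11.18 × r × (N/1000)²
24,000 = 11.18 × 17.9 × (N/1000)²
(N/1000)² = 24,000 / 200.122 = 119.9268
N = 1000 × √119.9268 ≈ 10,951.1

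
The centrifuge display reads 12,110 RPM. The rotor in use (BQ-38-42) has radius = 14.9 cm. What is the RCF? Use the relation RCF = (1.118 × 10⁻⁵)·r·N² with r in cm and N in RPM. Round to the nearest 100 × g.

RCF = 1.118 × 10⁻⁵ × r × N²
RCF = 1.118 × 10⁻⁵ × 14.9 × (12110)² = 1.118 × 10⁻⁵ × 14.9 × 146,652,100 ≈ 24,429.6 × g

24400 g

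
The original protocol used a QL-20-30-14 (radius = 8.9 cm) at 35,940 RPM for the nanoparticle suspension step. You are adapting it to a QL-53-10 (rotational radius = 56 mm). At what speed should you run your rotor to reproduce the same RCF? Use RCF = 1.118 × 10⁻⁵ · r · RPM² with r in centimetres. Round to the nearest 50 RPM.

45300 RPM

RCF = 1.118 × 10⁻⁵ × r × N²
RCF_original = 1.118 × 10⁻⁵ × 8.9 × (35940)² = 1.118 × 10⁻⁵ × 8.9 × 1,291,683,600 ≈ 128,525.1 × g
Your rotor: r = 56 mm = 5.6 cm
128,525.1 = 1.118 × 10⁻⁵ × 5.6 × N²
N² = 128,525.1 / (6.2608 × 10⁻⁵) = 2,052,854,268
N ≈ √2,052,854,268 ≈ 45,308.4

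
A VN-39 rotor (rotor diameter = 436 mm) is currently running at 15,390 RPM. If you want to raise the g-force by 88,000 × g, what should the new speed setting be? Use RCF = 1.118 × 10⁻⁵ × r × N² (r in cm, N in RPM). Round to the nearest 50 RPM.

≈ 24450 RPM

r = 436 mm / 2 = 218 mm = 21.8 cm
Current RCF = 1.118 × 10⁻⁵ × 21.8 × (15390)² = 1.118 × 10⁻⁵ × 21.8 × 236,852,100 ≈ 57,726.5 × g
Target RCF = 57,726.5 + 88,000 = 145,726.5 × g
N² = 145,726.5 / (24.3724 × 10⁻⁵) = 597,916,085
N ≈ √597,916,085 ≈ 24,452.3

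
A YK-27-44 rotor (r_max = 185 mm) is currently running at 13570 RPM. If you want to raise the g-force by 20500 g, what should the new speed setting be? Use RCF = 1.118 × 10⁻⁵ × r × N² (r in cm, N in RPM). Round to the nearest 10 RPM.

≈ 16830 RPM

r = 185 mm = 18.5 cm
Current RCF = 1.118 × 10⁻⁵ × 18.5 × (13570)² = 1.118 × 10⁻⁵ × 18.5 × 184,144,900 ≈ 38,086.7 × g
Target RCF = 38,086.7 + 20,500 = 58,586.7 × g
N² = 58,586.7 / (20.683 × 10⁻⁵) = 283,260,165
N ≈ √283,260,165 ≈ 16,830.3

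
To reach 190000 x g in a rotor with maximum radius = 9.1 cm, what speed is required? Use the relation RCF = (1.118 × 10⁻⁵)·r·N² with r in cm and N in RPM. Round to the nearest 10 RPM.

190,000 = 1.118 × 10⁻⁵ × 9.1 × N²
N² = 190,000 / (10.1738 × 10⁻⁵) = 1,867,542,118
N ≈ √1,867,542,118 ≈ 43,215.1

43220 RPM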